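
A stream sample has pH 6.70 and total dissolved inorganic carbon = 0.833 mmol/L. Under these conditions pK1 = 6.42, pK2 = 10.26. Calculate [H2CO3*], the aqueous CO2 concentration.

[CO2*] = 0.287 mmol/L

α₀ = 1 / (1 + K1/[H⁺] + K1K2/[H⁺]²) = 1 / (1 + 10^+0.28 + 10^-3.28)
   = 1 / (1 + 1.9055 + 0.00052481) = 1/2.9060 = 0.3441
[CO2*] = α₀ × DIC = 0.3441 × 0.833 = 0.287 mmol/L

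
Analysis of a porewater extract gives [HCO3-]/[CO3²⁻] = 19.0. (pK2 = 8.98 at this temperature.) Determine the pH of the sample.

From K2 = [H⁺][CO3²⁻]/[HCO3-]:  pH = pK2 − log₁₀([HCO3-]/[CO3²⁻])
log₁₀(19.0) = +1.279
pH = 8.98 − (+1.279) = 7.70

pH = 7.70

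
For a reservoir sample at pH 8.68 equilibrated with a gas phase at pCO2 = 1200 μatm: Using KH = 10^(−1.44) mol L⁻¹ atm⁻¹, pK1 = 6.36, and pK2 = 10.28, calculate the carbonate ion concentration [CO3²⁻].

[CO2*] = KH · pCO2 = 10^(−1.44) × 1200×10^-6 = 4.357×10^-5 mol/L
α₀ = 1/(1 + K1/[H⁺] + K1K2/[H⁺]²) = 1/(1 + 10^+2.32 + 10^+0.72) = 0.004647
DIC = [CO2*]/α₀ = 4.357×10^-5 / 0.004647 = 9.375 mmol/L
[CO3²⁻] = α₂·DIC; α₂ = 0.02439, so [CO3²⁻] = 0.02439 × 9.375 = 0.229 mmol/L

[CO3²⁻] = 0.229 mmol/L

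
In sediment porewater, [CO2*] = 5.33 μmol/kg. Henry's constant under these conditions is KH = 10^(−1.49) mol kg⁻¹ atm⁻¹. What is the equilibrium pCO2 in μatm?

pCO2 = 165 μatm

KH = 10^(−1.49) = 3.236×10^-2 mol kg⁻¹ atm⁻¹
pCO2 = [CO2*]/KH = 5.33×10^-6 / 3.236×10^-2 = 1.65×10^-4 atm = 165 μatm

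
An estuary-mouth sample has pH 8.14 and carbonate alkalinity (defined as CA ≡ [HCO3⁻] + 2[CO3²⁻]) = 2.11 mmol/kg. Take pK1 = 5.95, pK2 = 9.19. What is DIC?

CA = [HCO3⁻] + 2[CO3²⁻] = (α₁ + 2α₂)·DIC
At pH 8.14: [H⁺]/K1 = 10^-2.19 = 0.0064565, K2/[H⁺] = 10^-1.05 = 0.089125
α₁ = 1/(1 + 0.0064565 + 0.089125) = 1/1.0956 = 0.9128; α₂ = α₁·K2/[H⁺] = 0.08135
α₁ + 2α₂ = 1.0755
DIC = CA / (α₁ + 2α₂) = 2.11 / 1.0755 = 1.96 mmol/kg

DIC = 1.96 mmol/kg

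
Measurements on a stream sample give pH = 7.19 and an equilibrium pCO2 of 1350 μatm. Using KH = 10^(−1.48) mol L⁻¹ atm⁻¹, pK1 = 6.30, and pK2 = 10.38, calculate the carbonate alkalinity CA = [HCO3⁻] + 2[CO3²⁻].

CA = 0.347 mmol/L

[CO2*] = KH · pCO2 = 10^(−1.48) × 1350×10^-6 = 4.470×10^-5 mol/L
α₀ = 1/(1 + K1/[H⁺] + K1K2/[H⁺]²) = 1/(1 + 10^+0.89 + 10^-2.30) = 0.1141
DIC = [CO2*]/α₀ = 4.470×10^-5 / 0.1141 = 0.3919 mmol/L
CA = (α₁ + 2α₂)·DIC = (0.8854 + 2×0.0005716) × 0.3919 = 0.347 mmol/L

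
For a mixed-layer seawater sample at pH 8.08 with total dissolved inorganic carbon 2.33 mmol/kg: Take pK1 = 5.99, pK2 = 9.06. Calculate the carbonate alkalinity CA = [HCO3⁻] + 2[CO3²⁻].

CA = [HCO3⁻] + 2[CO3²⁻] = (α₁ + 2α₂)·DIC
At pH 8.08: [H⁺]/K1 = 10^-2.09 = 0.0081283, K2/[H⁺] = 10^-0.98 = 0.10471
α₁ = 1/(1 + 0.0081283 + 0.10471) = 1/1.1128 = 0.8986; α₂ = α₁·K2/[H⁺] = 0.09410
α₁ + 2α₂ = 1.0868
CA = 1.0868 × 2.33 = 2.53 mmol/kg

CA = 2.53 mmol/kg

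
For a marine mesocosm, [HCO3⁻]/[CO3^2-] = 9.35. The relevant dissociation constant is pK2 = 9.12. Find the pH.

From K2 = [H⁺][CO3^2-]/[HCO3⁻]:  pH = pK2 − log₁₀([HCO3⁻]/[CO3^2-])
log₁₀(9.35) = +0.971
pH = 9.12 − (+0.971) = 8.15

pH = 8.15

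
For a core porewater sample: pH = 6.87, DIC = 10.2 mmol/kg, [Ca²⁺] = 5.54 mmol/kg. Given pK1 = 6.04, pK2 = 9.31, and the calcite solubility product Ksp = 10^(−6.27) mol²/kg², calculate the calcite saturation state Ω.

α₂ = 1 / (1 + [H⁺]/K2 + [H⁺]²/(K1K2)) = 1 / (1 + 10^+2.44 + 10^+1.61)
   = 1 / (1 + 275.42 + 40.738) = 1/317.16 = 0.003153
[CO3²⁻] = α₂ × DIC = 0.003153 × 10.2 = 0.03216 mmol/kg
Ksp = 10^(−6.27) = 5.370×10^-7
Ω = [Ca²⁺][CO3²⁻]/Ksp = (5.54×10^-3)(3.216×10^-5) / 5.370×10^-7 = 0.332

Ω = 0.332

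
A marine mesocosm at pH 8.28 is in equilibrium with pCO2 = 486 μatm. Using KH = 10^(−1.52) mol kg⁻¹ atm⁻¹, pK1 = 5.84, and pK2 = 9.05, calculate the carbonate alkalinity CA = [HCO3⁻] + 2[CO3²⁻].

CA = 5.42 mmol/kg

[CO2*] = KH · pCO2 = 10^(−1.52) × 486×10^-6 = 1.468×10^-5 mol/kg
α₀ = 1/(1 + K1/[H⁺] + K1K2/[H⁺]²) = 1/(1 + 10^+2.44 + 10^+1.67) = 0.003094
DIC = [CO2*]/α₀ = 1.468×10^-5 / 0.003094 = 4.744 mmol/kg
CA = (α₁ + 2α₂)·DIC = (0.8522 + 2×0.1447) × 4.744 = 5.42 mmol/kg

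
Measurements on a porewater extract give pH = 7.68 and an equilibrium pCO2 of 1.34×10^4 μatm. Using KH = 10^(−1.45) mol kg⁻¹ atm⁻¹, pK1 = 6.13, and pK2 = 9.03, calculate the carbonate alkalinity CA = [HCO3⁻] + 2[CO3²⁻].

CA = 18.4 mmol/kg

[CO2*] = KH · pCO2 = 10^(−1.45) × 1.34×10^4×10^-6 = 4.754×10^-4 mol/kg
α₀ = 1/(1 + K1/[H⁺] + K1K2/[H⁺]²) = 1/(1 + 10^+1.55 + 10^+0.20) = 0.02627
DIC = [CO2*]/α₀ = 4.754×10^-4 / 0.02627 = 18.10 mmol/kg
CA = (α₁ + 2α₂)·DIC = (0.9321 + 2×0.04164) × 18.10 = 18.4 mmol/kg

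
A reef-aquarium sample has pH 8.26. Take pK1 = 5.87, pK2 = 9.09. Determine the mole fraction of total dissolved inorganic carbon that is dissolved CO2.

α₀ = 0.00354

α₀ = 1 / (1 + K1/[H⁺] + K1K2/[H⁺]²) = 1 / (1 + 10^+2.39 + 10^+1.56)
   = 1 / (1 + 245.47 + 36.308) = 1/282.78 = 0.003536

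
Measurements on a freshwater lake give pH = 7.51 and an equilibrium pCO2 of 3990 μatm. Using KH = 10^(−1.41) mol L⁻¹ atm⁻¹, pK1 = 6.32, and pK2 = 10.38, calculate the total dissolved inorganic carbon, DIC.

DIC = 2.56 mmol/L

[CO2*] = KH · pCO2 = 10^(−1.41) × 3990×10^-6 = 1.552×10^-4 mol/L
α₀ = 1/(1 + K1/[H⁺] + K1K2/[H⁺]²) = 1/(1 + 10^+1.19 + 10^-1.68) = 0.06057
DIC = [CO2*]/α₀ = 1.552×10^-4 / 0.06057 = 2.56 mmol/L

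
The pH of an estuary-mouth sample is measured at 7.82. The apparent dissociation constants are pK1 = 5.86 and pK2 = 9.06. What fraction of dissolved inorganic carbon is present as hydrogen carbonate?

α₁ = 0.936

α₁ = 1 / (1 + [H⁺]/K1 + K2/[H⁺]) = 1 / (1 + 10^-1.96 + 10^-1.24)
   = 1 / (1 + 0.010965 + 0.057544) = 1/1.0685 = 0.9359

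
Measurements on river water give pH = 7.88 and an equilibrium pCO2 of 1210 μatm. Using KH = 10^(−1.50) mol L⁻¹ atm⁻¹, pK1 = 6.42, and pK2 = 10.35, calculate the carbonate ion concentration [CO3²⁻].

[CO3²⁻] = 3.74 μmol/L

[CO2*] = KH · pCO2 = 10^(−1.50) × 1210×10^-6 = 3.826×10^-5 mol/L
α₀ = 1/(1 + K1/[H⁺] + K1K2/[H⁺]²) = 1/(1 + 10^+1.46 + 10^-1.01) = 0.03340
DIC = [CO2*]/α₀ = 3.826×10^-5 / 0.03340 = 1.146 mmol/L
[CO3²⁻] = α₂·DIC; α₂ = 0.003264, so [CO3²⁻] = 0.003264 × 1.146 = 0.00374 mmol/L = 3.74 μmol/L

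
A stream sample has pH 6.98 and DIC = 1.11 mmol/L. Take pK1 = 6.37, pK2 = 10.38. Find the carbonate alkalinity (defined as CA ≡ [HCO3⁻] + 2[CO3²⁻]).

CA = [HCO3⁻] + 2[CO3²⁻] = (α₁ + 2α₂)·DIC
At pH 6.98: [H⁺]/K1 = 10^-0.61 = 0.24547, K2/[H⁺] = 10^-3.40 = 0.00039811
α₁ = 1/(1 + 0.24547 + 0.00039811) = 1/1.2459 = 0.8027; α₂ = α₁·K2/[H⁺] = 0.0003195
α₁ + 2α₂ = 0.8033
CA = 0.8033 × 1.11 = 0.892 mmol/L

CA = 0.892 mmol/L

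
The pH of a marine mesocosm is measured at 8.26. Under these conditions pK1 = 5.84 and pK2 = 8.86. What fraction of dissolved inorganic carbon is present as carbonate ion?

α₂ = 1 / (1 + [H⁺]/K2 + [H⁺]²/(K1K2)) = 1 / (1 + 10^+0.60 + 10^-1.82)
   = 1 / (1 + 3.9811 + 0.015136) = 1/4.9962 = 0.2002

α₂ = 0.200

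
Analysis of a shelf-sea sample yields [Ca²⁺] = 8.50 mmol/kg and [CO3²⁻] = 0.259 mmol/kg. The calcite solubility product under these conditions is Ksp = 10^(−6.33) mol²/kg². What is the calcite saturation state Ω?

Ksp = 10^(−6.33) = 4.677×10^-7
Ω = [Ca²⁺][CO3²⁻]/Ksp = (8.50×10^-3)(0.259×10^-3) / 4.677×10^-7 = 4.71

Ω = 4.71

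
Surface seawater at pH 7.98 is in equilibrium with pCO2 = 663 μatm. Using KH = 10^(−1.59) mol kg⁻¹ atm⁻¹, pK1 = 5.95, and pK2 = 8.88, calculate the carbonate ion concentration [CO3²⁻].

[CO3²⁻] = 0.230 mmol/kg

[CO2*] = KH · pCO2 = 10^(−1.59) × 663×10^-6 = 1.704×10^-5 mol/kg
α₀ = 1/(1 + K1/[H⁺] + K1K2/[H⁺]²) = 1/(1 + 10^+2.03 + 10^+1.13) = 0.008221
DIC = [CO2*]/α₀ = 1.704×10^-5 / 0.008221 = 2.073 mmol/kg
[CO3²⁻] = α₂·DIC; α₂ = 0.1109, so [CO3²⁻] = 0.1109 × 2.073 = 0.230 mmol/kg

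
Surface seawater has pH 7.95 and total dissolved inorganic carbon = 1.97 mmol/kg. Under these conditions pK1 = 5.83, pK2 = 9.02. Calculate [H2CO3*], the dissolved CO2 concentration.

α₀ = 1 / (1 + K1/[H⁺] + K1K2/[H⁺]²) = 1 / (1 + 10^+2.12 + 10^+1.05)
   = 1 / (1 + 131.83 + 11.220) = 1/144.05 = 0.006942
[CO2*] = α₀ × DIC = 0.006942 × 1.97 = 0.0137 mmol/kg = 13.7 μmol/kg

[CO2*] = 13.7 μmol/kg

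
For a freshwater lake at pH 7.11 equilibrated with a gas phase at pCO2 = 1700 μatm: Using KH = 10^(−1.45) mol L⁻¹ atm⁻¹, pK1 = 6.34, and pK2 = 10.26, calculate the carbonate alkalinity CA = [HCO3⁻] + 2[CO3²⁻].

[CO2*] = KH · pCO2 = 10^(−1.45) × 1700×10^-6 = 6.032×10^-5 mol/L
α₀ = 1/(1 + K1/[H⁺] + K1K2/[H⁺]²) = 1/(1 + 10^+0.77 + 10^-2.38) = 0.1451
DIC = [CO2*]/α₀ = 6.032×10^-5 / 0.1451 = 0.4158 mmol/L
CA = (α₁ + 2α₂)·DIC = (0.8543 + 2×0.0006048) × 0.4158 = 0.356 mmol/L

CA = 0.356 mmol/L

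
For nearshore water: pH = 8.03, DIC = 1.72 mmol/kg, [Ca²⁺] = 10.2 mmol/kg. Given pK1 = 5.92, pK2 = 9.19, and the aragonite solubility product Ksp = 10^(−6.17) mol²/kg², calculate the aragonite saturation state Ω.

α₂ = 1 / (1 + [H⁺]/K2 + [H⁺]²/(K1K2)) = 1 / (1 + 10^+1.16 + 10^-0.95)
   = 1 / (1 + 14.454 + 0.11220) = 1/15.567 = 0.06424
[CO3²⁻] = α₂ × DIC = 0.06424 × 1.72 = 0.1105 mmol/kg
Ksp = 10^(−6.17) = 6.761×10^-7
Ω = [Ca²⁺][CO3²⁻]/Ksp = (10.2×10^-3)(1.105×10^-4) / 6.761×10^-7 = 1.67

Ω = 1.67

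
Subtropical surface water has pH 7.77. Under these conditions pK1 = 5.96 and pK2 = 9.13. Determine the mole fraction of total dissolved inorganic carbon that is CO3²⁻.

α₂ = 1 / (1 + [H⁺]/K2 + [H⁺]²/(K1K2)) = 1 / (1 + 10^+1.36 + 10^-0.45)
   = 1 / (1 + 22.909 + 0.35481) = 1/24.263 = 0.04121

α₂ = 0.0412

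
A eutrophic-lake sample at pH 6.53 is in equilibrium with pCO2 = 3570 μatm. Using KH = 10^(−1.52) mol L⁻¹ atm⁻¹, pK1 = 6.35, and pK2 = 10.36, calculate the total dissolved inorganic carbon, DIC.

DIC = 0.271 mmol/L

[CO2*] = KH · pCO2 = 10^(−1.52) × 3570×10^-6 = 1.078×10^-4 mol/L
α₀ = 1/(1 + K1/[H⁺] + K1K2/[H⁺]²) = 1/(1 + 10^+0.18 + 10^-3.65) = 0.3978
DIC = [CO2*]/α₀ = 1.078×10^-4 / 0.3978 = 0.271 mmol/L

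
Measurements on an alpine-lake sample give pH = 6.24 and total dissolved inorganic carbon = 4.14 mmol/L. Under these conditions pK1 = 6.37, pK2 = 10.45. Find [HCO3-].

[HCO3⁻] = 1.76 mmol/L

α₁ = 1 / (1 + [H⁺]/K1 + K2/[H⁺]) = 1 / (1 + 10^+0.13 + 10^-4.21)
   = 1 / (1 + 1.3490 + 6.1660×10^-5) = 1/2.3490 = 0.4257
[HCO3⁻] = α₁ × DIC = 0.4257 × 4.14 = 1.76 mmol/L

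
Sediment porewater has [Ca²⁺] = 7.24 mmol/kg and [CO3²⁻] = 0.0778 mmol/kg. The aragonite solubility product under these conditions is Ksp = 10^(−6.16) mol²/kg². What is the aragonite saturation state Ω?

Ksp = 10^(−6.16) = 6.918×10^-7
Ω = [Ca²⁺][CO3²⁻]/Ksp = (7.24×10^-3)(0.0778×10^-3) / 6.918×10^-7 = 0.814

Ω = 0.814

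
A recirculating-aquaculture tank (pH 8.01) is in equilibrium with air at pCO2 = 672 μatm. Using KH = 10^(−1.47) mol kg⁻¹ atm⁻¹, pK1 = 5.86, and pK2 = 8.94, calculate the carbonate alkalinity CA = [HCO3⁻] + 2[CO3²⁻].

[CO2*] = KH · pCO2 = 10^(−1.47) × 672×10^-6 = 2.277×10^-5 mol/kg
α₀ = 1/(1 + K1/[H⁺] + K1K2/[H⁺]²) = 1/(1 + 10^+2.15 + 10^+1.22) = 0.006295
DIC = [CO2*]/α₀ = 2.277×10^-5 / 0.006295 = 3.617 mmol/kg
CA = (α₁ + 2α₂)·DIC = (0.8892 + 2×0.1045) × 3.617 = 3.97 mmol/kg

CA = 3.97 mmol/kg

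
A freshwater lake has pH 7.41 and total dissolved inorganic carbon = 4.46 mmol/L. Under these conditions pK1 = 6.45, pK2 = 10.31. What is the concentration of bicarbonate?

[HCO3⁻] = 4.01 mmol/L

α₁ = 1 / (1 + [H⁺]/K1 + K2/[H⁺]) = 1 / (1 + 10^-0.96 + 10^-2.90)
   = 1 / (1 + 0.10965 + 0.0012589) = 1/1.1109 = 0.9002
[HCO3⁻] = α₁ × DIC = 0.9002 × 4.46 = 4.01 mmol/L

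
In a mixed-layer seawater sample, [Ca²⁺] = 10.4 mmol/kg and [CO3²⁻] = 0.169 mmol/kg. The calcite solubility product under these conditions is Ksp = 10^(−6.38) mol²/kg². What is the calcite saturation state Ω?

Ω = 4.22

Ksp = 10^(−6.38) = 4.169×10^-7
Ω = [Ca²⁺][CO3²⁻]/Ksp = (10.4×10^-3)(0.169×10^-3) / 4.169×10^-7 = 4.22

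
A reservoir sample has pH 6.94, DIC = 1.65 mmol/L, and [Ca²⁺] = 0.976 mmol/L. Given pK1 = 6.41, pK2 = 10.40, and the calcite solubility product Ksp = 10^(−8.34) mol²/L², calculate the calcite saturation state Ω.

Ω = 0.0943

α₂ = 1 / (1 + [H⁺]/K2 + [H⁺]²/(K1K2)) = 1 / (1 + 10^+3.46 + 10^+2.93)
   = 1 / (1 + 2884.0 + 851.14) = 1/3736.2 = 0.0002677
[CO3²⁻] = α₂ × DIC = 0.0002677 × 1.65 = 0.0004416 mmol/L = 0.4416 μmol/L
Ksp = 10^(−8.34) = 4.571×10^-9
Ω = [Ca²⁺][CO3²⁻]/Ksp = (0.976×10^-3)(4.416×10^-7) / 4.571×10^-9 = 0.0943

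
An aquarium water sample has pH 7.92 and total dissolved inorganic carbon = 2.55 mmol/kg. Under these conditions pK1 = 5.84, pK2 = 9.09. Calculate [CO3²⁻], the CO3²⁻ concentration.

[CO3²⁻] = 0.160 mmol/kg

α₂ = 1 / (1 + [H⁺]/K2 + [H⁺]²/(K1K2)) = 1 / (1 + 10^+1.17 + 10^-0.91)
   = 1 / (1 + 14.791 + 0.12303) = 1/15.914 = 0.06284
[CO3²⁻] = α₂ × DIC = 0.06284 × 2.55 = 0.160 mmol/kg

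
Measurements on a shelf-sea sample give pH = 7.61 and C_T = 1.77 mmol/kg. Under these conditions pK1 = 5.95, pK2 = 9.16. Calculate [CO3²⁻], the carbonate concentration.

[CO3²⁻] = 0.0475 mmol/kg

α₂ = 1 / (1 + [H⁺]/K2 + [H⁺]²/(K1K2)) = 1 / (1 + 10^+1.55 + 10^-0.11)
   = 1 / (1 + 35.481 + 0.77625) = 1/37.258 = 0.02684
[CO3²⁻] = α₂ × DIC = 0.02684 × 1.77 = 0.0475 mmol/kg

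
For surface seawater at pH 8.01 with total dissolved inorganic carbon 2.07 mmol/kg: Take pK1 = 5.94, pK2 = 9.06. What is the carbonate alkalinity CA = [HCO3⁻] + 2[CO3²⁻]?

CA = 2.22 mmol/kg

CA = [HCO3⁻] + 2[CO3²⁻] = (α₁ + 2α₂)·DIC
At pH 8.01: [H⁺]/K1 = 10^-2.07 = 0.0085114, K2/[H⁺] = 10^-1.05 = 0.089125
α₁ = 1/(1 + 0.0085114 + 0.089125) = 1/1.0976 = 0.9110; α₂ = α₁·K2/[H⁺] = 0.08120
α₁ + 2α₂ = 1.0734
CA = 1.0734 × 2.07 = 2.22 mmol/kg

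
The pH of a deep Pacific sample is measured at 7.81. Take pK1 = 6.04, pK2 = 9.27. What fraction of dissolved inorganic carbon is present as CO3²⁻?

α₂ = 0.0330

α₂ = 1 / (1 + [H⁺]/K2 + [H⁺]²/(K1K2)) = 1 / (1 + 10^+1.46 + 10^-0.31)
   = 1 / (1 + 28.840 + 0.48978) = 1/30.330 = 0.03297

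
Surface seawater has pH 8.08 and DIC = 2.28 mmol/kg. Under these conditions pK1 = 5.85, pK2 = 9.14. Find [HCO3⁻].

[HCO3⁻] = 2.09 mmol/kg

α₁ = 1 / (1 + [H⁺]/K1 + K2/[H⁺]) = 1 / (1 + 10^-2.23 + 10^-1.06)
   = 1 / (1 + 0.0058884 + 0.087096) = 1/1.0930 = 0.9149
[HCO3⁻] = α₁ × DIC = 0.9149 × 2.28 = 2.09 mmol/kg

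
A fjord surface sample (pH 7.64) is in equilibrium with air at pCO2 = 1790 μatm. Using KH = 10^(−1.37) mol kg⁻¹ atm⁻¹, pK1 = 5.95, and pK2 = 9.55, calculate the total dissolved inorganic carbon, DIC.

[CO2*] = KH · pCO2 = 10^(−1.37) × 1790×10^-6 = 7.636×10^-5 mol/kg
α₀ = 1/(1 + K1/[H⁺] + K1K2/[H⁺]²) = 1/(1 + 10^+1.69 + 10^-0.22) = 0.01977
DIC = [CO2*]/α₀ = 7.636×10^-5 / 0.01977 = 3.86 mmol/kg

DIC = 3.86 mmol/kg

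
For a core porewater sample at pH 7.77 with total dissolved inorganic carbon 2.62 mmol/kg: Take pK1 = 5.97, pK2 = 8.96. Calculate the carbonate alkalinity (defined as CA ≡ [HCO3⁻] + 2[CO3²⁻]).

CA = 2.74 mmol/kg

CA = [HCO3⁻] + 2[CO3²⁻] = (α₁ + 2α₂)·DIC
At pH 7.77: [H⁺]/K1 = 10^-1.80 = 0.015849, K2/[H⁺] = 10^-1.19 = 0.064565
α₁ = 1/(1 + 0.015849 + 0.064565) = 1/1.0804 = 0.9256; α₂ = α₁·K2/[H⁺] = 0.05976
α₁ + 2α₂ = 1.0451
CA = 1.0451 × 2.62 = 2.74 mmol/kg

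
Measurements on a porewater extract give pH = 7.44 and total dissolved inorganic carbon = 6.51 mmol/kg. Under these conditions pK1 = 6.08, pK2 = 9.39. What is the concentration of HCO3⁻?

[HCO3⁻] = 6.17 mmol/kg

α₁ = 1 / (1 + [H⁺]/K1 + K2/[H⁺]) = 1 / (1 + 10^-1.36 + 10^-1.95)
   = 1 / (1 + 0.043652 + 0.011220) = 1/1.0549 = 0.9480
[HCO3⁻] = α₁ × DIC = 0.9480 × 6.51 = 6.17 mmol/kg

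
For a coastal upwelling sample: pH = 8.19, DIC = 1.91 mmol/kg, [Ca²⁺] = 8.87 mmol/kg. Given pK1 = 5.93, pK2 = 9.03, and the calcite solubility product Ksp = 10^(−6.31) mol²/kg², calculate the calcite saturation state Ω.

Ω = 4.35

α₂ = 1 / (1 + [H⁺]/K2 + [H⁺]²/(K1K2)) = 1 / (1 + 10^+0.84 + 10^-1.42)
   = 1 / (1 + 6.9183 + 0.038019) = 1/7.9563 = 0.1257
[CO3²⁻] = α₂ × DIC = 0.1257 × 1.91 = 0.2401 mmol/kg
Ksp = 10^(−6.31) = 4.898×10^-7
Ω = [Ca²⁺][CO3²⁻]/Ksp = (8.87×10^-3)(2.401×10^-4) / 4.898×10^-7 = 4.35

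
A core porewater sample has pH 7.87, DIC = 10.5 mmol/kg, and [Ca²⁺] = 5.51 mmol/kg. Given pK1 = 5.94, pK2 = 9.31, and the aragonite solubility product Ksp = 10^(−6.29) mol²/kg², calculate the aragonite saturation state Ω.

Ω = 3.91

α₂ = 1 / (1 + [H⁺]/K2 + [H⁺]²/(K1K2)) = 1 / (1 + 10^+1.44 + 10^-0.49)
   = 1 / (1 + 27.542 + 0.32359) = 1/28.866 = 0.03464
[CO3²⁻] = α₂ × DIC = 0.03464 × 10.5 = 0.3638 mmol/kg
Ksp = 10^(−6.29) = 5.129×10^-7
Ω = [Ca²⁺][CO3²⁻]/Ksp = (5.51×10^-3)(3.638×10^-4) / 5.129×10^-7 = 3.91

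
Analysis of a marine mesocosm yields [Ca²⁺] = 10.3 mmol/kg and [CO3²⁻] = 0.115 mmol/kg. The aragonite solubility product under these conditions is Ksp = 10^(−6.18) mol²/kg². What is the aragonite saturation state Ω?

Ksp = 10^(−6.18) = 6.607×10^-7
Ω = [Ca²⁺][CO3²⁻]/Ksp = (10.3×10^-3)(0.115×10^-3) / 6.607×10^-7 = 1.79

Ω = 1.79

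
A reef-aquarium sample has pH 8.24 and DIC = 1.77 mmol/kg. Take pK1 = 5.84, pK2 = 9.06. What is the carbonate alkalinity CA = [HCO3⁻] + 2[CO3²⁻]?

CA = [HCO3⁻] + 2[CO3²⁻] = (α₁ + 2α₂)·DIC
At pH 8.24: [H⁺]/K1 = 10^-2.40 = 0.0039811, K2/[H⁺] = 10^-0.82 = 0.15136
α₁ = 1/(1 + 0.0039811 + 0.15136) = 1/1.1553 = 0.8655; α₂ = α₁·K2/[H⁺] = 0.1310
α₁ + 2α₂ = 1.1276
CA = 1.1276 × 1.77 = 2.00 mmol/kg

CA = 2.00 mmol/kg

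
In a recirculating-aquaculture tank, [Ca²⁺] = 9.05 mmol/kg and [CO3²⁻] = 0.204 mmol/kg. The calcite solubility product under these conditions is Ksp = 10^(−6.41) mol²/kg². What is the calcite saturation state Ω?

Ω = 4.75

Ksp = 10^(−6.41) = 3.890×10^-7
Ω = [Ca²⁺][CO3²⁻]/Ksp = (9.05×10^-3)(0.204×10^-3) / 3.890×10^-7 = 4.75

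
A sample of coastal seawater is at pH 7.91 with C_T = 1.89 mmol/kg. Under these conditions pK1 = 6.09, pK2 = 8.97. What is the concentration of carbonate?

α₂ = 1 / (1 + [H⁺]/K2 + [H⁺]²/(K1K2)) = 1 / (1 + 10^+1.06 + 10^-0.76)
   = 1 / (1 + 11.482 + 0.17378) = 1/12.655 = 0.07902
[CO3²⁻] = α₂ × DIC = 0.07902 × 1.89 = 0.149 mmol/kg

[CO3²⁻] = 0.149 mmol/kg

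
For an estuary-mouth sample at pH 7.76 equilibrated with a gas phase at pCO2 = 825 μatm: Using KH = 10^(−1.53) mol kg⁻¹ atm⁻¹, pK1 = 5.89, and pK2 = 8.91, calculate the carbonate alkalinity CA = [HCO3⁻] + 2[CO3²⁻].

CA = 2.06 mmol/kg

[CO2*] = KH · pCO2 = 10^(−1.53) × 825×10^-6 = 2.435×10^-5 mol/kg
α₀ = 1/(1 + K1/[H⁺] + K1K2/[H⁺]²) = 1/(1 + 10^+1.87 + 10^+0.72) = 0.01244
DIC = [CO2*]/α₀ = 2.435×10^-5 / 0.01244 = 1.957 mmol/kg
CA = (α₁ + 2α₂)·DIC = (0.9223 + 2×0.06529) × 1.957 = 2.06 mmol/kg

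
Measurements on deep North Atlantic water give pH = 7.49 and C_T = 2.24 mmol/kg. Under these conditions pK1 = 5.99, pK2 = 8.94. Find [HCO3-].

α₁ = 1 / (1 + [H⁺]/K1 + K2/[H⁺]) = 1 / (1 + 10^-1.50 + 10^-1.45)
   = 1 / (1 + 0.031623 + 0.035481) = 1/1.0671 = 0.9371
[HCO3⁻] = α₁ × DIC = 0.9371 × 2.24 = 2.10 mmol/kg

[HCO3⁻] = 2.10 mmol/kg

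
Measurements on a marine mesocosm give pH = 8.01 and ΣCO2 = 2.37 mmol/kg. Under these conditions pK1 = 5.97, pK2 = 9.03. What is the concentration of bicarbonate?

α₁ = 1 / (1 + [H⁺]/K1 + K2/[H⁺]) = 1 / (1 + 10^-2.04 + 10^-1.02)
   = 1 / (1 + 0.0091201 + 0.095499) = 1/1.1046 = 0.9053
[HCO3⁻] = α₁ × DIC = 0.9053 × 2.37 = 2.15 mmol/kg

[HCO3⁻] = 2.15 mmol/kg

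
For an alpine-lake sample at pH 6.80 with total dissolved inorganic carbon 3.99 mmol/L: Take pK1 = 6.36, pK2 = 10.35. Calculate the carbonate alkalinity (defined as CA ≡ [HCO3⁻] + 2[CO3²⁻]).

CA = 2.93 mmol/L

CA = [HCO3⁻] + 2[CO3²⁻] = (α₁ + 2α₂)·DIC
At pH 6.80: [H⁺]/K1 = 10^-0.44 = 0.36308, K2/[H⁺] = 10^-3.55 = 0.00028184
α₁ = 1/(1 + 0.36308 + 0.00028184) = 1/1.3634 = 0.7335; α₂ = α₁·K2/[H⁺] = 0.0002067
α₁ + 2α₂ = 0.7339
CA = 0.7339 × 3.99 = 2.93 mmol/L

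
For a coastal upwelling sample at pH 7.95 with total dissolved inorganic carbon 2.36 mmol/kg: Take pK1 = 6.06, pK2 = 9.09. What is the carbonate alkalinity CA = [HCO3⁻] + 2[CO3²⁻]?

CA = [HCO3⁻] + 2[CO3²⁻] = (α₁ + 2α₂)·DIC
At pH 7.95: [H⁺]/K1 = 10^-1.89 = 0.012882, K2/[H⁺] = 10^-1.14 = 0.072444
α₁ = 1/(1 + 0.012882 + 0.072444) = 1/1.0853 = 0.9214; α₂ = α₁·K2/[H⁺] = 0.06675
α₁ + 2α₂ = 1.0549
CA = 1.0549 × 2.36 = 2.49 mmol/kg

CA = 2.49 mmol/kg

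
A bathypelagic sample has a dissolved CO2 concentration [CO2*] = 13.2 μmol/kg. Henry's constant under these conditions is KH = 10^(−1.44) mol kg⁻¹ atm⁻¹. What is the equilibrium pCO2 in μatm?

KH = 10^(−1.44) = 3.631×10^-2 mol kg⁻¹ atm⁻¹
pCO2 = [CO2*]/KH = 13.2×10^-6 / 3.631×10^-2 = 3.64×10^-4 atm = 364 μatm

pCO2 = 364 μatm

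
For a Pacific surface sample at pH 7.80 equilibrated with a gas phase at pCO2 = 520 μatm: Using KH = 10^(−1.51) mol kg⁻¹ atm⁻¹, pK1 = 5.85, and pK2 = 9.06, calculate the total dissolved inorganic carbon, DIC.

[CO2*] = KH · pCO2 = 10^(−1.51) × 520×10^-6 = 1.607×10^-5 mol/kg
α₀ = 1/(1 + K1/[H⁺] + K1K2/[H⁺]²) = 1/(1 + 10^+1.95 + 10^+0.69) = 0.01052
DIC = [CO2*]/α₀ = 1.607×10^-5 / 0.01052 = 1.53 mmol/kg

DIC = 1.53 mmol/kg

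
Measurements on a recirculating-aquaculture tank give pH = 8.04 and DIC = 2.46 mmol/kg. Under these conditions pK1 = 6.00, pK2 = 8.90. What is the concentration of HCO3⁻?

α₁ = 1 / (1 + [H⁺]/K1 + K2/[H⁺]) = 1 / (1 + 10^-2.04 + 10^-0.86)
   = 1 / (1 + 0.0091201 + 0.13804) = 1/1.1472 = 0.8717
[HCO3⁻] = α₁ × DIC = 0.8717 × 2.46 = 2.14 mmol/kg

[HCO3⁻] = 2.14 mmol/kg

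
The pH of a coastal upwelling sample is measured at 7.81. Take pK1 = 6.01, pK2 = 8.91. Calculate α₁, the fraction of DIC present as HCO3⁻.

α₁ = 0.913

α₁ = 1 / (1 + [H⁺]/K1 + K2/[H⁺]) = 1 / (1 + 10^-1.80 + 10^-1.10)
   = 1 / (1 + 0.015849 + 0.079433) = 1/1.0953 = 0.9130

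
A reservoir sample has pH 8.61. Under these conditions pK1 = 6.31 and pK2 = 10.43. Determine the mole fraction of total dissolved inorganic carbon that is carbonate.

α₂ = 0.0148

α₂ = 1 / (1 + [H⁺]/K2 + [H⁺]²/(K1K2)) = 1 / (1 + 10^+1.82 + 10^-0.48)
   = 1 / (1 + 66.069 + 0.33113) = 1/67.400 = 0.01484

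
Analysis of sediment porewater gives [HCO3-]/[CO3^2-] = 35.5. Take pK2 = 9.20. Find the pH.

pH = 7.65

From K2 = [H⁺][CO3^2-]/[HCO3-]:  pH = pK2 − log₁₀([HCO3-]/[CO3^2-])
log₁₀(35.5) = +1.550
pH = 9.20 − (+1.550) = 7.65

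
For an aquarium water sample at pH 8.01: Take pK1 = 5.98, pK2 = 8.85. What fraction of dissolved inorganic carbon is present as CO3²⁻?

α₂ = 0.125

α₂ = 1 / (1 + [H⁺]/K2 + [H⁺]²/(K1K2)) = 1 / (1 + 10^+0.84 + 10^-1.19)
   = 1 / (1 + 6.9183 + 0.064565) = 1/7.9829 = 0.1253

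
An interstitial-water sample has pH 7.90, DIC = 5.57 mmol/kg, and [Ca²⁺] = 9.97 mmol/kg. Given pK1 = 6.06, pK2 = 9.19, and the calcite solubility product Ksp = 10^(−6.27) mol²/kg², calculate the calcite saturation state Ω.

α₂ = 1 / (1 + [H⁺]/K2 + [H⁺]²/(K1K2)) = 1 / (1 + 10^+1.29 + 10^-0.55)
   = 1 / (1 + 19.498 + 0.28184) = 1/20.780 = 0.04812
[CO3²⁻] = α₂ × DIC = 0.04812 × 5.57 = 0.2680 mmol/kg
Ksp = 10^(−6.27) = 5.370×10^-7
Ω = [Ca²⁺][CO3²⁻]/Ksp = (9.97×10^-3)(2.680×10^-4) / 5.370×10^-7 = 4.98

Ω = 4.98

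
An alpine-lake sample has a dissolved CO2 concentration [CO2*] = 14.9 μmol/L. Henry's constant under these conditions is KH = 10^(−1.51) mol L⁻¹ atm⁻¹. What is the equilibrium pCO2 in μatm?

KH = 10^(−1.51) = 3.090×10^-2 mol L⁻¹ atm⁻¹
pCO2 = [CO2*]/KH = 14.9×10^-6 / 3.090×10^-2 = 4.82×10^-4 atm = 482 μatm

pCO2 = 482 μatm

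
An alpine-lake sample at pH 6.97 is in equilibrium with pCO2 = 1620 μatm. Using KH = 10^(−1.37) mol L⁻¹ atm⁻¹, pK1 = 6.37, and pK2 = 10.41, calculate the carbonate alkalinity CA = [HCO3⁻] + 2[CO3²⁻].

[CO2*] = KH · pCO2 = 10^(−1.37) × 1620×10^-6 = 6.911×10^-5 mol/L
α₀ = 1/(1 + K1/[H⁺] + K1K2/[H⁺]²) = 1/(1 + 10^+0.60 + 10^-2.84) = 0.2007
DIC = [CO2*]/α₀ = 6.911×10^-5 / 0.2007 = 0.3443 mmol/L
CA = (α₁ + 2α₂)·DIC = (0.7990 + 2×0.0002901) × 0.3443 = 0.275 mmol/L

CA = 0.275 mmol/L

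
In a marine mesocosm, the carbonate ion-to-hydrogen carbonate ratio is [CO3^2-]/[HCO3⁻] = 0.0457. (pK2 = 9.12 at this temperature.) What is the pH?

pH = 7.78

From K2 = [H⁺][CO3^2-]/[HCO3⁻]:  pH = pK2 + log₁₀([CO3^2-]/[HCO3⁻])
log₁₀(0.0457) = -1.340
pH = 9.12 + (-1.340) = 7.78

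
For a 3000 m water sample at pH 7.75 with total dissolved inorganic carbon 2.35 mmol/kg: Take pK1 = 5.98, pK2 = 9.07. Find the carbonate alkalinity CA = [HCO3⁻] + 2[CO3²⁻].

CA = 2.42 mmol/kg

CA = [HCO3⁻] + 2[CO3²⁻] = (α₁ + 2α₂)·DIC
At pH 7.75: [H⁺]/K1 = 10^-1.77 = 0.016982, K2/[H⁺] = 10^-1.32 = 0.047863
α₁ = 1/(1 + 0.016982 + 0.047863) = 1/1.0648 = 0.9391; α₂ = α₁·K2/[H⁺] = 0.04495
α₁ + 2α₂ = 1.0290
CA = 1.0290 × 2.35 = 2.42 mmol/kg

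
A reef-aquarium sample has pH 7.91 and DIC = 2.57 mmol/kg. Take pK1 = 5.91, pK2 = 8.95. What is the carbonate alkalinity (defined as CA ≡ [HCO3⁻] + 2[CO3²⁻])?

CA = [HCO3⁻] + 2[CO3²⁻] = (α₁ + 2α₂)·DIC
At pH 7.91: [H⁺]/K1 = 10^-2.00 = 0.010000, K2/[H⁺] = 10^-1.04 = 0.091201
α₁ = 1/(1 + 0.010000 + 0.091201) = 1/1.1012 = 0.9081; α₂ = α₁·K2/[H⁺] = 0.08282
α₁ + 2α₂ = 1.0737
CA = 1.0737 × 2.57 = 2.76 mmol/kg

CA = 2.76 mmol/kg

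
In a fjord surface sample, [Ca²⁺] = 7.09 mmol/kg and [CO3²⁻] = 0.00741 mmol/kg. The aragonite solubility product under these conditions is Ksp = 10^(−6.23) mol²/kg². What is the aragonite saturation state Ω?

Ω = 0.0892

Ksp = 10^(−6.23) = 5.888×10^-7
Ω = [Ca²⁺][CO3²⁻]/Ksp = (7.09×10^-3)(0.00741×10^-3) / 5.888×10^-7 = 0.0892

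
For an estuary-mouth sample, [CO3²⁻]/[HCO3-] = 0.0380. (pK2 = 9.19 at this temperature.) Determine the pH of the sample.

pH = 7.77

From K2 = [H⁺][CO3²⁻]/[HCO3-]:  pH = pK2 + log₁₀([CO3²⁻]/[HCO3-])
log₁₀(0.0380) = -1.420
pH = 9.19 + (-1.420) = 7.77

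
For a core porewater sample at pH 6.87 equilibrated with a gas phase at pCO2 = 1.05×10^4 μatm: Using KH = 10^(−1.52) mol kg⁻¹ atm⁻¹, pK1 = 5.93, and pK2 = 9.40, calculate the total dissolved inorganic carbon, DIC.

[CO2*] = KH · pCO2 = 10^(−1.52) × 1.05×10^4×10^-6 = 3.171×10^-4 mol/kg
α₀ = 1/(1 + K1/[H⁺] + K1K2/[H⁺]²) = 1/(1 + 10^+0.94 + 10^-1.59) = 0.1027
DIC = [CO2*]/α₀ = 3.171×10^-4 / 0.1027 = 3.09 mmol/kg

DIC = 3.09 mmol/kg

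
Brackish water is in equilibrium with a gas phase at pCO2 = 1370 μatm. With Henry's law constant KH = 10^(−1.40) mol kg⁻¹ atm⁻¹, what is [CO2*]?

[CO2*] = 54.5 μmol/kg

KH = 10^(−1.40) = 3.981×10^-2 mol kg⁻¹ atm⁻¹
[CO2*] = KH · pCO2 = 3.981×10^-2 × 1370×10^-6 atm = 5.45×10^-5 mol/kg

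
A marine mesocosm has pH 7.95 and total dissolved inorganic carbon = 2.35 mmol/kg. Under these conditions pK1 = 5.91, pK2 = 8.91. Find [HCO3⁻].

α₁ = 1 / (1 + [H⁺]/K1 + K2/[H⁺]) = 1 / (1 + 10^-2.04 + 10^-0.96)
   = 1 / (1 + 0.0091201 + 0.10965) = 1/1.1188 = 0.8938
[HCO3⁻] = α₁ × DIC = 0.8938 × 2.35 = 2.10 mmol/kg

[HCO3⁻] = 2.10 mmol/kg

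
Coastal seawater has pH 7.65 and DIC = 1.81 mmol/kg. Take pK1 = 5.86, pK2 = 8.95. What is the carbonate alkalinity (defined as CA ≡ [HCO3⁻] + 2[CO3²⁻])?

CA = [HCO3⁻] + 2[CO3²⁻] = (α₁ + 2α₂)·DIC
At pH 7.65: [H⁺]/K1 = 10^-1.79 = 0.016218, K2/[H⁺] = 10^-1.30 = 0.050119
α₁ = 1/(1 + 0.016218 + 0.050119) = 1/1.0663 = 0.9378; α₂ = α₁·K2/[H⁺] = 0.04700
α₁ + 2α₂ = 1.0318
CA = 1.0318 × 1.81 = 1.87 mmol/kg

CA = 1.87 mmol/kg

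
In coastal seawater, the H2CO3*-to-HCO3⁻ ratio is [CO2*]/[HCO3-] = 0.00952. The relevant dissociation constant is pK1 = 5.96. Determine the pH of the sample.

pH = 7.98

From K1 = [H⁺][HCO3-]/[CO2*]:  pH = pK1 − log₁₀([CO2*]/[HCO3-])
log₁₀(0.00952) = -2.021
pH = 5.96 − (-2.021) = 7.98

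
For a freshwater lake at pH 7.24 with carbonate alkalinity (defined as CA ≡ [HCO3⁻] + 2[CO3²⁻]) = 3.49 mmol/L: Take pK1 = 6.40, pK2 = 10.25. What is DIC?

CA = [HCO3⁻] + 2[CO3²⁻] = (α₁ + 2α₂)·DIC
At pH 7.24: [H⁺]/K1 = 10^-0.84 = 0.14454, K2/[H⁺] = 10^-3.01 = 0.00097724
α₁ = 1/(1 + 0.14454 + 0.00097724) = 1/1.1455 = 0.8730; α₂ = α₁·K2/[H⁺] = 0.0008531
α₁ + 2α₂ = 0.8747
DIC = CA / (α₁ + 2α₂) = 3.49 / 0.8747 = 3.99 mmol/L

DIC = 3.99 mmol/L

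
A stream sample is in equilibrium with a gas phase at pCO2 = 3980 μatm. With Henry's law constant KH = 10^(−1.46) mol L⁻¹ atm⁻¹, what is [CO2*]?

[CO2*] = 138 μmol/L

KH = 10^(−1.46) = 3.467×10^-2 mol L⁻¹ atm⁻¹
[CO2*] = KH · pCO2 = 3.467×10^-2 × 3980×10^-6 atm = 1.38×10^-4 mol/L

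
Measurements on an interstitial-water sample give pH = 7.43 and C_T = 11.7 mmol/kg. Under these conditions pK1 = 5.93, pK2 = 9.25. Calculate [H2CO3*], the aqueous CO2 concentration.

[CO2*] = 0.353 mmol/kg

α₀ = 1 / (1 + K1/[H⁺] + K1K2/[H⁺]²) = 1 / (1 + 10^+1.50 + 10^-0.32)
   = 1 / (1 + 31.623 + 0.47863) = 1/33.101 = 0.03021
[CO2*] = α₀ × DIC = 0.03021 × 11.7 = 0.353 mmol/kg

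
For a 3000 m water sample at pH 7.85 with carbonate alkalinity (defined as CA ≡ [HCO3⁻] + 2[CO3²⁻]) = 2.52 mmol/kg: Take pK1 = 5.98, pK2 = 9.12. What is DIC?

CA = [HCO3⁻] + 2[CO3²⁻] = (α₁ + 2α₂)·DIC
At pH 7.85: [H⁺]/K1 = 10^-1.87 = 0.013490, K2/[H⁺] = 10^-1.27 = 0.053703
α₁ = 1/(1 + 0.013490 + 0.053703) = 1/1.0672 = 0.9370; α₂ = α₁·K2/[H⁺] = 0.05032
α₁ + 2α₂ = 1.0377
DIC = CA / (α₁ + 2α₂) = 2.52 / 1.0377 = 2.43 mmol/kg

DIC = 2.43 mmol/kg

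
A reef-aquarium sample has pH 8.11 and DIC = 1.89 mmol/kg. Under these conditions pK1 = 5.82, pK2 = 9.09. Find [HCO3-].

α₁ = 1 / (1 + [H⁺]/K1 + K2/[H⁺]) = 1 / (1 + 10^-2.29 + 10^-0.98)
   = 1 / (1 + 0.0051286 + 0.10471) = 1/1.1098 = 0.9010
[HCO3⁻] = α₁ × DIC = 0.9010 × 1.89 = 1.70 mmol/kg

[HCO3⁻] = 1.70 mmol/kg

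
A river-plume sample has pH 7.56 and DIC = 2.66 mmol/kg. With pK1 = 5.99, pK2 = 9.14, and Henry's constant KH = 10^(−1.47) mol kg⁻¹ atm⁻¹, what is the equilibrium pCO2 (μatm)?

pCO2 = 2010 μatm

α₀ = 1 / (1 + K1/[H⁺] + K1K2/[H⁺]²) = 1 / (1 + 10^+1.57 + 10^-0.01)
   = 1 / (1 + 37.154 + 0.97724) = 1/39.131 = 0.02556
[CO2*] = α₀ × DIC = 0.02556 × 2.66 = 0.06798 mmol/kg
pCO2 = [CO2*]/KH = 6.798×10^-5 / 3.388×10^-2 = 2010 μatm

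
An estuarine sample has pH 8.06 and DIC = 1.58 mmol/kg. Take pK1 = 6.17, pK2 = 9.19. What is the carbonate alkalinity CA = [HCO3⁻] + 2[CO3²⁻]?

CA = [HCO3⁻] + 2[CO3²⁻] = (α₁ + 2α₂)·DIC
At pH 8.06: [H⁺]/K1 = 10^-1.89 = 0.012882, K2/[H⁺] = 10^-1.13 = 0.074131
α₁ = 1/(1 + 0.012882 + 0.074131) = 1/1.0870 = 0.9200; α₂ = α₁·K2/[H⁺] = 0.06820
α₁ + 2α₂ = 1.0563
CA = 1.0563 × 1.58 = 1.67 mmol/kg

CA = 1.67 mmol/kg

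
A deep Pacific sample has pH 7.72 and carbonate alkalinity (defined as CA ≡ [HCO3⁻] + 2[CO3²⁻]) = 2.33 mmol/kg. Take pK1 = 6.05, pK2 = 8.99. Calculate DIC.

DIC = 2.26 mmol/kg

CA = [HCO3⁻] + 2[CO3²⁻] = (α₁ + 2α₂)·DIC
At pH 7.72: [H⁺]/K1 = 10^-1.67 = 0.021380, K2/[H⁺] = 10^-1.27 = 0.053703
α₁ = 1/(1 + 0.021380 + 0.053703) = 1/1.0751 = 0.9302; α₂ = α₁·K2/[H⁺] = 0.04995
α₁ + 2α₂ = 1.0301
DIC = CA / (α₁ + 2α₂) = 2.33 / 1.0301 = 2.26 mmol/kg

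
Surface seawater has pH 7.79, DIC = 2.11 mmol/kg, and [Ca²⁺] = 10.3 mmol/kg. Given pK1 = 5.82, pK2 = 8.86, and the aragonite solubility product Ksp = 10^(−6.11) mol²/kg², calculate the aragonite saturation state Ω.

Ω = 2.17

α₂ = 1 / (1 + [H⁺]/K2 + [H⁺]²/(K1K2)) = 1 / (1 + 10^+1.07 + 10^-0.90)
   = 1 / (1 + 11.749 + 0.12589) = 1/12.875 = 0.07767
[CO3²⁻] = α₂ × DIC = 0.07767 × 2.11 = 0.1639 mmol/kg
Ksp = 10^(−6.11) = 7.762×10^-7
Ω = [Ca²⁺][CO3²⁻]/Ksp = (10.3×10^-3)(1.639×10^-4) / 7.762×10^-7 = 2.17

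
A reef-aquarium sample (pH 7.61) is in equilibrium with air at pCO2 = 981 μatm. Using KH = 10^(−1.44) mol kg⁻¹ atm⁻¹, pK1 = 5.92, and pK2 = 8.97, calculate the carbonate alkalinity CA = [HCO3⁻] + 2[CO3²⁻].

CA = 1.90 mmol/kg

[CO2*] = KH · pCO2 = 10^(−1.44) × 981×10^-6 = 3.562×10^-5 mol/kg
α₀ = 1/(1 + K1/[H⁺] + K1K2/[H⁺]²) = 1/(1 + 10^+1.69 + 10^+0.33) = 0.01919
DIC = [CO2*]/α₀ = 3.562×10^-5 / 0.01919 = 1.856 mmol/kg
CA = (α₁ + 2α₂)·DIC = (0.9398 + 2×0.04102) × 1.856 = 1.90 mmol/kg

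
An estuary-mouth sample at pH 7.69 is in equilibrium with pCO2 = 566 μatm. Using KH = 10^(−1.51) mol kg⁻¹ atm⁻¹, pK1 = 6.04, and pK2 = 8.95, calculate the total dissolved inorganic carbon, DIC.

DIC = 0.842 mmol/kg

[CO2*] = KH · pCO2 = 10^(−1.51) × 566×10^-6 = 1.749×10^-5 mol/kg
α₀ = 1/(1 + K1/[H⁺] + K1K2/[H⁺]²) = 1/(1 + 10^+1.65 + 10^+0.39) = 0.02078
DIC = [CO2*]/α₀ = 1.749×10^-5 / 0.02078 = 0.842 mmol/kg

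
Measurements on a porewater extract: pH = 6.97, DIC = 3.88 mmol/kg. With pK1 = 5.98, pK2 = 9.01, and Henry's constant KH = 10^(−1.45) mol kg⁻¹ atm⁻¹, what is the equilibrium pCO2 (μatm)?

α₀ = 1 / (1 + K1/[H⁺] + K1K2/[H⁺]²) = 1 / (1 + 10^+0.99 + 10^-1.05)
   = 1 / (1 + 9.7724 + 0.089125) = 1/10.861 = 0.09207
[CO2*] = α₀ × DIC = 0.09207 × 3.88 = 0.3572 mmol/kg
pCO2 = [CO2*]/KH = 3.572×10^-4 / 3.548×10^-2 = 1.01×10^4 μatm

pCO2 = 1.01×10^4 μatm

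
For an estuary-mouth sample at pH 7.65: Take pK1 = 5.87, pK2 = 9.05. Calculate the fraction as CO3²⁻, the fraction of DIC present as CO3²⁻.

α₂ = 1 / (1 + [H⁺]/K2 + [H⁺]²/(K1K2)) = 1 / (1 + 10^+1.40 + 10^-0.38)
   = 1 / (1 + 25.119 + 0.41687) = 1/26.536 = 0.03769

α₂ = 0.0377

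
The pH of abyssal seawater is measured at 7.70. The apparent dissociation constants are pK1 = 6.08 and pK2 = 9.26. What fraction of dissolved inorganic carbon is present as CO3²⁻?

α₂ = 1 / (1 + [H⁺]/K2 + [H⁺]²/(K1K2)) = 1 / (1 + 10^+1.56 + 10^-0.06)
   = 1 / (1 + 36.308 + 0.87096) = 1/38.179 = 0.02619

α₂ = 0.0262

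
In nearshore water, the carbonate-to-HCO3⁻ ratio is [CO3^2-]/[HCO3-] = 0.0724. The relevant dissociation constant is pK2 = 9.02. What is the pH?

From K2 = [H⁺][CO3^2-]/[HCO3-]:  pH = pK2 + log₁₀([CO3^2-]/[HCO3-])
log₁₀(0.0724) = -1.140
pH = 9.02 + (-1.140) = 7.88

pH = 7.88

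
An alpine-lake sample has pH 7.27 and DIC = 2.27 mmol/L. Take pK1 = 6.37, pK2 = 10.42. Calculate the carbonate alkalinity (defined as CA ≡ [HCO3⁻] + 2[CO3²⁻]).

CA = [HCO3⁻] + 2[CO3²⁻] = (α₁ + 2α₂)·DIC
At pH 7.27: [H⁺]/K1 = 10^-0.90 = 0.12589, K2/[H⁺] = 10^-3.15 = 0.00070795
α₁ = 1/(1 + 0.12589 + 0.00070795) = 1/1.1266 = 0.8876; α₂ = α₁·K2/[H⁺] = 0.0006284
α₁ + 2α₂ = 0.8889
CA = 0.8889 × 2.27 = 2.02 mmol/L

CA = 2.02 mmol/L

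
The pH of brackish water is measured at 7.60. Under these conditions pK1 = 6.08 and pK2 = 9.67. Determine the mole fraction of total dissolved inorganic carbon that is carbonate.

α₂ = 0.00819

α₂ = 1 / (1 + [H⁺]/K2 + [H⁺]²/(K1K2)) = 1 / (1 + 10^+2.07 + 10^+0.55)
   = 1 / (1 + 117.49 + 3.5481) = 1/122.04 = 0.008194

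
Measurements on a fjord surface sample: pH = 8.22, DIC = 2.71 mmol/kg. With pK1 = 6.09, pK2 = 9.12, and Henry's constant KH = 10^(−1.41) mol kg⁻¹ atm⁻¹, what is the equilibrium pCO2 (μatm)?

α₀ = 1 / (1 + K1/[H⁺] + K1K2/[H⁺]²) = 1 / (1 + 10^+2.13 + 10^+1.23)
   = 1 / (1 + 134.90 + 16.982) = 1/152.88 = 0.006541
[CO2*] = α₀ × DIC = 0.006541 × 2.71 = 0.01773 mmol/kg = 17.73 μmol/kg
pCO2 = [CO2*]/KH = 1.773×10^-5 / 3.890×10^-2 = 456 μatm

pCO2 = 456 μatm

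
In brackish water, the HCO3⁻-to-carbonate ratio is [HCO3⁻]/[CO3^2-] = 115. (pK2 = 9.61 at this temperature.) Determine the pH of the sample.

pH = 7.55

From K2 = [H⁺][CO3^2-]/[HCO3⁻]:  pH = pK2 − log₁₀([HCO3⁻]/[CO3^2-])
log₁₀(115) = +2.061
pH = 9.61 − (+2.061) = 7.55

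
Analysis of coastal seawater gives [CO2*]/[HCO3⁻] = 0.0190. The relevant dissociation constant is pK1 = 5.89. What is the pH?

pH = 7.61

From K1 = [H⁺][HCO3⁻]/[CO2*]:  pH = pK1 − log₁₀([CO2*]/[HCO3⁻])
log₁₀(0.0190) = -1.721
pH = 5.89 − (-1.721) = 7.61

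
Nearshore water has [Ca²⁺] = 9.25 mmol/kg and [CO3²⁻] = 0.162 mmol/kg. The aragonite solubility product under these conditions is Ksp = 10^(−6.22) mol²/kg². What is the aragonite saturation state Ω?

Ω = 2.49

Ksp = 10^(−6.22) = 6.026×10^-7
Ω = [Ca²⁺][CO3²⁻]/Ksp = (9.25×10^-3)(0.162×10^-3) / 6.026×10^-7 = 2.49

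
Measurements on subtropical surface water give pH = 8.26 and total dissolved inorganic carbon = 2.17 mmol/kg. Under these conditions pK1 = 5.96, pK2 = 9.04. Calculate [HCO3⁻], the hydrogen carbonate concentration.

[HCO3⁻] = 1.85 mmol/kg

α₁ = 1 / (1 + [H⁺]/K1 + K2/[H⁺]) = 1 / (1 + 10^-2.30 + 10^-0.78)
   = 1 / (1 + 0.0050119 + 0.16596) = 1/1.1710 = 0.8540
[HCO3⁻] = α₁ × DIC = 0.8540 × 2.17 = 1.85 mmol/kg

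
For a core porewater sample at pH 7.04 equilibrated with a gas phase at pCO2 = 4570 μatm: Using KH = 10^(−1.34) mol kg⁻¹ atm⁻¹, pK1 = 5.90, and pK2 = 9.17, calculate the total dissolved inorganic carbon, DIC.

DIC = 3.11 mmol/kg

[CO2*] = KH · pCO2 = 10^(−1.34) × 4570×10^-6 = 2.089×10^-4 mol/kg
α₀ = 1/(1 + K1/[H⁺] + K1K2/[H⁺]²) = 1/(1 + 10^+1.14 + 10^-0.99) = 0.06709
DIC = [CO2*]/α₀ = 2.089×10^-4 / 0.06709 = 3.11 mmol/kg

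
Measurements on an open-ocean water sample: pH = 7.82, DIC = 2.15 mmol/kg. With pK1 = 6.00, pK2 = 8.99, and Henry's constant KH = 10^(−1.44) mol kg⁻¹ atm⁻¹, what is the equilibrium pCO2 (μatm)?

pCO2 = 828 μatm

α₀ = 1 / (1 + K1/[H⁺] + K1K2/[H⁺]²) = 1 / (1 + 10^+1.82 + 10^+0.65)
   = 1 / (1 + 66.069 + 4.4668) = 1/71.536 = 0.01398
[CO2*] = α₀ × DIC = 0.01398 × 2.15 = 0.03005 mmol/kg
pCO2 = [CO2*]/KH = 3.005×10^-5 / 3.631×10^-2 = 828 μatm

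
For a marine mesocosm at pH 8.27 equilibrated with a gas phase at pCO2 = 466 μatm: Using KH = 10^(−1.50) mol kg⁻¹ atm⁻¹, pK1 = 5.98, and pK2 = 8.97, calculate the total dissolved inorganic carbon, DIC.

[CO2*] = KH · pCO2 = 10^(−1.50) × 466×10^-6 = 1.474×10^-5 mol/kg
α₀ = 1/(1 + K1/[H⁺] + K1K2/[H⁺]²) = 1/(1 + 10^+2.29 + 10^+1.59) = 0.004257
DIC = [CO2*]/α₀ = 1.474×10^-5 / 0.004257 = 3.46 mmol/kg

DIC = 3.46 mmol/kg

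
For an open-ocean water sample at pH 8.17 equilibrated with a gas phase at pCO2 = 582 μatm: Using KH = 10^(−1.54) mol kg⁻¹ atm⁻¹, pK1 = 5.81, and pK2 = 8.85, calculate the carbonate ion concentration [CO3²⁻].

[CO2*] = KH · pCO2 = 10^(−1.54) × 582×10^-6 = 1.679×10^-5 mol/kg
α₀ = 1/(1 + K1/[H⁺] + K1K2/[H⁺]²) = 1/(1 + 10^+2.36 + 10^+1.68) = 0.003598
DIC = [CO2*]/α₀ = 1.679×10^-5 / 0.003598 = 4.665 mmol/kg
[CO3²⁻] = α₂·DIC; α₂ = 0.1722, so [CO3²⁻] = 0.1722 × 4.665 = 0.803 mmol/kg

[CO3²⁻] = 0.803 mmol/kg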